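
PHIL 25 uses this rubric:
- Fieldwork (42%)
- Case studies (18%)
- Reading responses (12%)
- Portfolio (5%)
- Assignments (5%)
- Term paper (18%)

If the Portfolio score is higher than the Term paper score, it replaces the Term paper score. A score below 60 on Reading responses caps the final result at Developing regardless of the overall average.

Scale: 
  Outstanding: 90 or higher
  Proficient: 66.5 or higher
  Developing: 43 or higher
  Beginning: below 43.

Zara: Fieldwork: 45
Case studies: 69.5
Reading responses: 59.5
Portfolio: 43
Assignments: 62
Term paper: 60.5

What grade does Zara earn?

Developing

Portfolio (43) ≤ Term paper (60.5), so Term paper stays at 60.5.
Reading responses score 59.5 < 60: minimum not met.
Weighted total:
  Fieldwork 45 × 0.42 = 18.9
  Case studies 69.5 × 0.18 = 12.51
  Reading responses 59.5 × 0.12 = 7.14
  Portfolio 43 × 0.05 = 2.15
  Assignments 62 × 0.05 = 3.1
  Term paper 60.5 × 0.18 = 10.89
Sum = 54.69
54.69 would be Developing; cap at Developing applies → Developing.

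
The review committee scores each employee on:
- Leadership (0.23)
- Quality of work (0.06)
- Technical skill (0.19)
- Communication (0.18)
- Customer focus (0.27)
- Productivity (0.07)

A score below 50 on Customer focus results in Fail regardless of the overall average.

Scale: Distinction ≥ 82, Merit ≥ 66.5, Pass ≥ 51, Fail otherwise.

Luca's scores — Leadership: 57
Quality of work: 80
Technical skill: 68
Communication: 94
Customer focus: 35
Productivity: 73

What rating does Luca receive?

Fail

Customer focus score 35 < 50: minimum not met.
Weighted total:
  Leadership 57 × 0.23 = 13.11
  Quality of work 80 × 0.06 = 4.8
  Technical skill 68 × 0.19 = 12.92
  Communication 94 × 0.18 = 16.92
  Customer focus 35 × 0.27 = 9.45
  Productivity 73 × 0.07 = 5.11
Sum = 62.31
Because the Customer focus minimum was not met, the result is Fail.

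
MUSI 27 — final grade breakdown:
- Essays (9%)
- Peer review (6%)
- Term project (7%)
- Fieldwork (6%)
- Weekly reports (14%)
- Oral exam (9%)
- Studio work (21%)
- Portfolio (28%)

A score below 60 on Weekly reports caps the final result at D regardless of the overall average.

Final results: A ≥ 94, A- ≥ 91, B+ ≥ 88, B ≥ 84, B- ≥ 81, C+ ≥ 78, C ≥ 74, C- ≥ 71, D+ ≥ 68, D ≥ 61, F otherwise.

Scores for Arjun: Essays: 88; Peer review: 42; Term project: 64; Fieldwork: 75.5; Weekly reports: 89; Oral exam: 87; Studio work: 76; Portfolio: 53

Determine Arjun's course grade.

D+

Weekly reports score 89 ≥ 60: minimum met.
Weighted total:
  Essays 88 × 0.09 = 7.92
  Peer review 42 × 0.06 = 2.52
  Term project 64 × 0.07 = 4.48
  Fieldwork 75.5 × 0.06 = 4.53
  Weekly reports 89 × 0.14 = 12.46
  Oral exam 87 × 0.09 = 7.83
  Studio work 76 × 0.21 = 15.96
  Portfolio 53 × 0.28 = 14.84
Sum = 70.54
70.54 is ≥ 68 and < 71 → D+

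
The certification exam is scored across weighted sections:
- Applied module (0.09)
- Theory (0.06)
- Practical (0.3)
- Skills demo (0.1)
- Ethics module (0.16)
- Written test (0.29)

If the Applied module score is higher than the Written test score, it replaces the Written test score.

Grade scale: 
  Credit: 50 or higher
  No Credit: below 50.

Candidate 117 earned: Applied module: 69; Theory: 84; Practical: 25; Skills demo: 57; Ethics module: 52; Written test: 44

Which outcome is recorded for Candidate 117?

Applied module (69) > Written test (44), so Written test counts as 69.
Weighted total:
  Applied module 69 × 0.09 = 6.21
  Theory 84 × 0.06 = 5.04
  Practical 25 × 0.3 = 7.5
  Skills demo 57 × 0.1 = 5.7
  Ethics module 52 × 0.16 = 8.32
  Written test 69 × 0.29 = 20.01
Sum = 52.78
52.78 ≥ 50 → Credit

Credit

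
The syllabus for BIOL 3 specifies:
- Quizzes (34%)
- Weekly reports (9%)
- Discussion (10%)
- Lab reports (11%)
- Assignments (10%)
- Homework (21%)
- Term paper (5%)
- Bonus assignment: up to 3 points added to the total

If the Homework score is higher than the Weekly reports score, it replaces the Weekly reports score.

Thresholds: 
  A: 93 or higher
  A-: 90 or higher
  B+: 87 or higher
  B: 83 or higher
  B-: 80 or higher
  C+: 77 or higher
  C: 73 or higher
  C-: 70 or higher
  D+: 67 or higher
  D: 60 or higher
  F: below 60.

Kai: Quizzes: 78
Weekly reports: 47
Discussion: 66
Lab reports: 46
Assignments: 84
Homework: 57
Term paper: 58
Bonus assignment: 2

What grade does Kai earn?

Homework (57) > Weekly reports (47), so Weekly reports counts as 57.
Weighted total:
  Quizzes 78 × 0.34 = 26.52
  Weekly reports 57 × 0.09 = 5.13
  Discussion 66 × 0.1 = 6.6
  Lab reports 46 × 0.11 = 5.06
  Assignments 84 × 0.1 = 8.4
  Homework 57 × 0.21 = 11.97
  Term paper 58 × 0.05 = 2.9
Sum = 66.58
Bonus assignment: 66.58 + 2 = 68.58
68.58 is ≥ 67 and < 70 → D+

D+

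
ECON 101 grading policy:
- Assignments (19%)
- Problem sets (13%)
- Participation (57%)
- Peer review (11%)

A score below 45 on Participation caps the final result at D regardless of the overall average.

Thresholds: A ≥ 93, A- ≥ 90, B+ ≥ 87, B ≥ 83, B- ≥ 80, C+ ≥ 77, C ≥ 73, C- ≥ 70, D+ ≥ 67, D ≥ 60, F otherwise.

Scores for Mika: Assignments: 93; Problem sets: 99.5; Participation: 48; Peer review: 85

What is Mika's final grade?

D+

Participation score 48 ≥ 45: minimum met.
Weighted total:
  Assignments 93 × 0.19 = 17.67
  Problem sets 99.5 × 0.13 = 12.935
  Participation 48 × 0.57 = 27.36
  Peer review 85 × 0.11 = 9.35
Sum = 67.315
67.315 is ≥ 67 and < 70 → D+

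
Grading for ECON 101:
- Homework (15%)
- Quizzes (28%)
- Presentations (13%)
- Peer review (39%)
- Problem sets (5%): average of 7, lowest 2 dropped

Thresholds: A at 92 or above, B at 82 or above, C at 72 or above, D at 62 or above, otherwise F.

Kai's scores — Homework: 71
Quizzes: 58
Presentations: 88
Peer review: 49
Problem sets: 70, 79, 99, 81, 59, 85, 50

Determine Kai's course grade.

Problem sets: drop 50, 59 → average of remaining 5 = 414/5 = 82.8
Weighted total:
  Homework 71 × 0.15 = 10.65
  Quizzes 58 × 0.28 = 16.24
  Presentations 88 × 0.13 = 11.44
  Peer review 49 × 0.39 = 19.11
  Problem sets 82.8 × 0.05 = 4.14
Sum = 61.58
61.58 < 62 → F

F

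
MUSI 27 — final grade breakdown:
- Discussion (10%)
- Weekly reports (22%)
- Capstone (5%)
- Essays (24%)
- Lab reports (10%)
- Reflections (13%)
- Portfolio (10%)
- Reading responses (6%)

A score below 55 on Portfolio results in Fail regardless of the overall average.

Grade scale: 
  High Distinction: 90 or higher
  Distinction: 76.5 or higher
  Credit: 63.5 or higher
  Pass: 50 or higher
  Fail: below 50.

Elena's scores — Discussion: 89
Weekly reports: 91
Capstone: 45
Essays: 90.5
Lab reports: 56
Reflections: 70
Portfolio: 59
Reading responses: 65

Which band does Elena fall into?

Distinction

Portfolio score 59 ≥ 55: minimum met.
Weighted total:
  Discussion 89 × 0.1 = 8.9
  Weekly reports 91 × 0.22 = 20.02
  Capstone 45 × 0.05 = 2.25
  Essays 90.5 × 0.24 = 21.72
  Lab reports 56 × 0.1 = 5.6
  Reflections 70 × 0.13 = 9.1
  Portfolio 59 × 0.1 = 5.9
  Reading responses 65 × 0.06 = 3.9
Sum = 77.39
77.39 is ≥ 76.5 and < 90 → Distinction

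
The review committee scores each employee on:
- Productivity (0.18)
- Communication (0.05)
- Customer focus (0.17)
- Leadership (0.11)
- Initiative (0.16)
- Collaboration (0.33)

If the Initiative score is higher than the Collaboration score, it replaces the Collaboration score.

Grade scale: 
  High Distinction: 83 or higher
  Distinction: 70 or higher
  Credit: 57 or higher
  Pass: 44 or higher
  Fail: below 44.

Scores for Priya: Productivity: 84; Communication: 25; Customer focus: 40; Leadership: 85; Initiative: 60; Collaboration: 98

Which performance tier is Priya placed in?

Initiative (60) ≤ Collaboration (98), so Collaboration stays at 98.
Weighted total:
  Productivity 84 × 0.18 = 15.12
  Communication 25 × 0.05 = 1.25
  Customer focus 40 × 0.17 = 6.8
  Leadership 85 × 0.11 = 9.35
  Initiative 60 × 0.16 = 9.6
  Collaboration 98 × 0.33 = 32.34
Sum = 74.46
74.46 is ≥ 70 and < 83 → Distinction

Distinction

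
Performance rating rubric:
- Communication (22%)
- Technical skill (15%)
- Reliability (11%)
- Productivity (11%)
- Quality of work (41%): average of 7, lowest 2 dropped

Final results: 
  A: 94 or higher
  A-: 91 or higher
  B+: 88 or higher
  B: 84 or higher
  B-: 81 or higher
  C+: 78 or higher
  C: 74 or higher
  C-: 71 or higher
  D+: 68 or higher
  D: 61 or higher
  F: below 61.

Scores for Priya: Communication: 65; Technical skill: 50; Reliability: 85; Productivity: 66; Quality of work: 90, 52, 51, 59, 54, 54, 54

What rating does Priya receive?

Quality of work: drop 51, 52 → average of remaining 5 = 311/5 = 62.2
Weighted total:
  Communication 65 × 0.22 = 14.3
  Technical skill 50 × 0.15 = 7.5
  Reliability 85 × 0.11 = 9.35
  Productivity 66 × 0.11 = 7.26
  Quality of work 62.2 × 0.41 = 25.502
Sum = 63.912
63.912 is ≥ 61 and < 68 → D

D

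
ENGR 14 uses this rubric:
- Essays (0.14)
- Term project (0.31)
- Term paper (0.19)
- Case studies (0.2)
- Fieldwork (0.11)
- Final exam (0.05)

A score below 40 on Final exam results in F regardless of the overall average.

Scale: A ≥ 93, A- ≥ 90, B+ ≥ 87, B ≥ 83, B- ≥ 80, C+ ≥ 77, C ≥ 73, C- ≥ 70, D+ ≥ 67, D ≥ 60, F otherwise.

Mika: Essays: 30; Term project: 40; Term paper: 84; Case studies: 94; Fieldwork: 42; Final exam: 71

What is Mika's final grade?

F

Final exam score 71 ≥ 40: minimum met.
Weighted total:
  Essays 30 × 0.14 = 4.2
  Term project 40 × 0.31 = 12.4
  Term paper 84 × 0.19 = 15.96
  Case studies 94 × 0.2 = 18.8
  Fieldwork 42 × 0.11 = 4.62
  Final exam 71 × 0.05 = 3.55
Sum = 59.53
59.53 < 60 → F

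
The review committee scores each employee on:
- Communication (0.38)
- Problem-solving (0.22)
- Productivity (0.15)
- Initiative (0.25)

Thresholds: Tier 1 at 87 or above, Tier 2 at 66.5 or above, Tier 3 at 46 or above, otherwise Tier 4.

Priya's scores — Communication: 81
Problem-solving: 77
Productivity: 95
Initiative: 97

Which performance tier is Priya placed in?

Weighted total:
  Communication 81 × 0.38 = 30.78
  Problem-solving 77 × 0.22 = 16.94
  Productivity 95 × 0.15 = 14.25
  Initiative 97 × 0.25 = 24.25
Sum = 86.22
86.22 is ≥ 66.5 and < 87 → Tier 2

Tier 2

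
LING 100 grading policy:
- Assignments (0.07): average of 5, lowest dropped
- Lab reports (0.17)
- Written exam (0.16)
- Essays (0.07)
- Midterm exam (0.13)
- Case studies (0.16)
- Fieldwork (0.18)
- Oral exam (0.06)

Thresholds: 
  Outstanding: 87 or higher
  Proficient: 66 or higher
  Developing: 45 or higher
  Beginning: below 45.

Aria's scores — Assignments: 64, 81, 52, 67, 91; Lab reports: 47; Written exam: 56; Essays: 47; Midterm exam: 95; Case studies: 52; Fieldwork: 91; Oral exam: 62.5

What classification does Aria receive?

Assignments: drop 52 → average of remaining 4 = 303/4 = 75.75
Weighted total:
  Assignments 75.75 × 0.07 = 5.3025
  Lab reports 47 × 0.17 = 7.99
  Written exam 56 × 0.16 = 8.96
  Essays 47 × 0.07 = 3.29
  Midterm exam 95 × 0.13 = 12.35
  Case studies 52 × 0.16 = 8.32
  Fieldwork 91 × 0.18 = 16.38
  Oral exam 62.5 × 0.06 = 3.75
Sum = 66.3425
66.3425 is ≥ 66 and < 87 → Proficient

Proficient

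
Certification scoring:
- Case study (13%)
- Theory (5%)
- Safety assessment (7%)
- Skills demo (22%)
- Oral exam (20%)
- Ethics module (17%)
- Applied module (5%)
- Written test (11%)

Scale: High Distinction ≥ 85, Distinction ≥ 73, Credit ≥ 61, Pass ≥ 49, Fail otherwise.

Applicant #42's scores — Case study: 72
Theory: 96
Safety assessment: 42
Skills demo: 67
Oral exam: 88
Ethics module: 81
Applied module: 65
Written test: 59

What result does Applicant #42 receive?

Credit

Weighted total:
  Case study 72 × 0.13 = 9.36
  Theory 96 × 0.05 = 4.8
  Safety assessment 42 × 0.07 = 2.94
  Skills demo 67 × 0.22 = 14.74
  Oral exam 88 × 0.2 = 17.6
  Ethics module 81 × 0.17 = 13.77
  Applied module 65 × 0.05 = 3.25
  Written test 59 × 0.11 = 6.49
Sum = 72.95
72.95 is ≥ 61 and < 73 → Credit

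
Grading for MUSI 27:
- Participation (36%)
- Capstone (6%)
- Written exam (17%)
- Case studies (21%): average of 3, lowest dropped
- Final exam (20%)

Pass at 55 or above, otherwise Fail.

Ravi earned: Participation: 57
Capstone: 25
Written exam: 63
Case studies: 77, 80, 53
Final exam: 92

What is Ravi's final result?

Pass

Case studies: drop 53 → average of remaining 2 = 157/2 = 78.5
Weighted total:
  Participation 57 × 0.36 = 20.52
  Capstone 25 × 0.06 = 1.5
  Written exam 63 × 0.17 = 10.71
  Case studies 78.5 × 0.21 = 16.485
  Final exam 92 × 0.2 = 18.4
Sum = 67.615
67.615 ≥ 55 → Pass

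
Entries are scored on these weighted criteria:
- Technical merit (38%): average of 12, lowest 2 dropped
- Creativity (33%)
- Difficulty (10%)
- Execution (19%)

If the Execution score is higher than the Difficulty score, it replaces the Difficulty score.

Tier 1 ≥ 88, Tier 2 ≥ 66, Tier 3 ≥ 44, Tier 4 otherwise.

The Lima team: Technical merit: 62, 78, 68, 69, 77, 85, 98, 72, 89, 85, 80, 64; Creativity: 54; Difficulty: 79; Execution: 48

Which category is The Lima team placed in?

Tier 3

Technical merit: drop 62, 64 → average of remaining 10 = 801/10 = 80.1
Execution (48) ≤ Difficulty (79), so Difficulty stays at 79.
Weighted total:
  Technical merit 80.1 × 0.38 = 30.438
  Creativity 54 × 0.33 = 17.82
  Difficulty 79 × 0.1 = 7.9
  Execution 48 × 0.19 = 9.12
Sum = 65.278
65.278 is ≥ 44 and < 66 → Tier 3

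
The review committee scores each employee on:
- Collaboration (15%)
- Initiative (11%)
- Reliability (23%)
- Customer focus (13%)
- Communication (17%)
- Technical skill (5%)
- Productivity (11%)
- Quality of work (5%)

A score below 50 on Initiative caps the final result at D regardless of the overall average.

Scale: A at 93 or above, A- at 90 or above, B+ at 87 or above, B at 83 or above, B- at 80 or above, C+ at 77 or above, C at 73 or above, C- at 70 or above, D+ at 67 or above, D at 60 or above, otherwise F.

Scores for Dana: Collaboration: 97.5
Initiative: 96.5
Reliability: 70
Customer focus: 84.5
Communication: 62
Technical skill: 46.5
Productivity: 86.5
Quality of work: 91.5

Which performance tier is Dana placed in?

Initiative score 96.5 ≥ 50: minimum met.
Weighted total:
  Collaboration 97.5 × 0.15 = 14.625
  Initiative 96.5 × 0.11 = 10.615
  Reliability 70 × 0.23 = 16.1
  Customer focus 84.5 × 0.13 = 10.985
  Communication 62 × 0.17 = 10.54
  Technical skill 46.5 × 0.05 = 2.325
  Productivity 86.5 × 0.11 = 9.515
  Quality of work 91.5 × 0.05 = 4.575
Sum = 79.28
79.28 is ≥ 77 and < 80 → C+

C+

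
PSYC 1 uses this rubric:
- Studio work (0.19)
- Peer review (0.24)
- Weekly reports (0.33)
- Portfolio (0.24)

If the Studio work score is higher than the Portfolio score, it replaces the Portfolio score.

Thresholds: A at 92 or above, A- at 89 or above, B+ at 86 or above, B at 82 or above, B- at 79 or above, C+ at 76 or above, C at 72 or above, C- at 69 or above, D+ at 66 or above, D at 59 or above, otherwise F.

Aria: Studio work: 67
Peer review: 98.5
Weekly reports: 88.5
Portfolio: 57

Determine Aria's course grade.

B-

Studio work (67) > Portfolio (57), so Portfolio counts as 67.
Weighted total:
  Studio work 67 × 0.19 = 12.73
  Peer review 98.5 × 0.24 = 23.64
  Weekly reports 88.5 × 0.33 = 29.205
  Portfolio 67 × 0.24 = 16.08
Sum = 81.655
81.655 is ≥ 79 and < 82 → B-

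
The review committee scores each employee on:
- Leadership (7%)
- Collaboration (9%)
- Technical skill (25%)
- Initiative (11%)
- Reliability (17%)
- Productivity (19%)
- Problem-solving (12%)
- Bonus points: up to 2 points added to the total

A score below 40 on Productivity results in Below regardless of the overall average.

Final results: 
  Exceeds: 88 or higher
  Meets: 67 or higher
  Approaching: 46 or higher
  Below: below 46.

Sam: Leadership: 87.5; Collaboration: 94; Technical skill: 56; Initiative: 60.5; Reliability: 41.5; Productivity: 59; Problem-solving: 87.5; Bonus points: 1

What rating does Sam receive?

Approaching

Productivity score 59 ≥ 40: minimum met.
Weighted total:
  Leadership 87.5 × 0.07 = 6.125
  Collaboration 94 × 0.09 = 8.46
  Technical skill 56 × 0.25 = 14
  Initiative 60.5 × 0.11 = 6.655
  Reliability 41.5 × 0.17 = 7.055
  Productivity 59 × 0.19 = 11.21
  Problem-solving 87.5 × 0.12 = 10.5
Sum = 64.005
Bonus points: 64.005 + 1 = 65.005
65.005 is ≥ 46 and < 67 → Approaching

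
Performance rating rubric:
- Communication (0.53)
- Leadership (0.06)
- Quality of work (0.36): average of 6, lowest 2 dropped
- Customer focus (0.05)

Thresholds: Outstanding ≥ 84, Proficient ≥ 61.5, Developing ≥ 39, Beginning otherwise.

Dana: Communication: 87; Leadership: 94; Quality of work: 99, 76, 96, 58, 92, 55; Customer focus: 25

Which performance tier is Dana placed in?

Quality of work: drop 55, 58 → average of remaining 4 = 363/4 = 90.75
Weighted total:
  Communication 87 × 0.53 = 46.11
  Leadership 94 × 0.06 = 5.64
  Quality of work 90.75 × 0.36 = 32.67
  Customer focus 25 × 0.05 = 1.25
Sum = 85.67
85.67 ≥ 84 → Outstanding

Outstanding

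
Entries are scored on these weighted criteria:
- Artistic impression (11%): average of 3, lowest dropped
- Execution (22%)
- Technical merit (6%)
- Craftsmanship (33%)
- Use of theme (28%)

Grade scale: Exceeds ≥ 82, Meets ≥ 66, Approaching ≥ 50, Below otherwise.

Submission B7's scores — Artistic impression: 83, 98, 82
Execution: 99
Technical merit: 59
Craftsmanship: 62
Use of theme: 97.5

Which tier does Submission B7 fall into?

Exceeds

Artistic impression: drop 82 → average of remaining 2 = 181/2 = 90.5
Weighted total:
  Artistic impression 90.5 × 0.11 = 9.955
  Execution 99 × 0.22 = 21.78
  Technical merit 59 × 0.06 = 3.54
  Craftsmanship 62 × 0.33 = 20.46
  Use of theme 97.5 × 0.28 = 27.3
Sum = 83.035
83.035 ≥ 82 → Exceeds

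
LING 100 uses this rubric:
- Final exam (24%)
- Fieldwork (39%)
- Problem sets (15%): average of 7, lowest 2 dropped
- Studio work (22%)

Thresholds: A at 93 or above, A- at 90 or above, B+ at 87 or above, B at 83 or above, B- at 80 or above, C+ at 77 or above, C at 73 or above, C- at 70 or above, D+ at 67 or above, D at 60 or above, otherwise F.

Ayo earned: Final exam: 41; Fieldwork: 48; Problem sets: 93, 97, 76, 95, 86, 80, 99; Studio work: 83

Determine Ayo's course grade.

D

Problem sets: drop 76, 80 → average of remaining 5 = 470/5 = 94
Weighted total:
  Final exam 41 × 0.24 = 9.84
  Fieldwork 48 × 0.39 = 18.72
  Problem sets 94 × 0.15 = 14.1
  Studio work 83 × 0.22 = 18.26
Sum = 60.92
60.92 is ≥ 60 and < 67 → D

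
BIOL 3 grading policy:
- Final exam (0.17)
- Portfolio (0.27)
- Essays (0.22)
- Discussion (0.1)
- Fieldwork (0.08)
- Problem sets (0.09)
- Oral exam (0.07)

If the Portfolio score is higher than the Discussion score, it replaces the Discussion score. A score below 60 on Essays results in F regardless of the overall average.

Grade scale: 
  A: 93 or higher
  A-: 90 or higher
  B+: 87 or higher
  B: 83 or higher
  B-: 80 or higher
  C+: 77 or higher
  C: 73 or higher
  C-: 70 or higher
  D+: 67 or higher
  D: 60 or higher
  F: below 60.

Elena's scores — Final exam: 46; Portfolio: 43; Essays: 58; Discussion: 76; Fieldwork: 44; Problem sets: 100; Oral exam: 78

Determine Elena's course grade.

Portfolio (43) ≤ Discussion (76), so Discussion stays at 76.
Essays score 58 < 60: minimum not met.
Weighted total:
  Final exam 46 × 0.17 = 7.82
  Portfolio 43 × 0.27 = 11.61
  Essays 58 × 0.22 = 12.76
  Discussion 76 × 0.1 = 7.6
  Fieldwork 44 × 0.08 = 3.52
  Problem sets 100 × 0.09 = 9
  Oral exam 78 × 0.07 = 5.46
Sum = 57.77
Because the Essays minimum was not met, the result is F.

F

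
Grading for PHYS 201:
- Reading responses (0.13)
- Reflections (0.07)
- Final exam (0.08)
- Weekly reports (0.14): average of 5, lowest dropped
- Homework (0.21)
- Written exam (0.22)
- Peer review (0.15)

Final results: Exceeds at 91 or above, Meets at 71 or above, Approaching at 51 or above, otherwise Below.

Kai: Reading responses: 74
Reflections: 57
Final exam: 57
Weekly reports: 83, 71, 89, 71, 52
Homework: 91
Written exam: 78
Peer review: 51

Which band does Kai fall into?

Meets

Weekly reports: drop 52 → average of remaining 4 = 314/4 = 78.5
Weighted total:
  Reading responses 74 × 0.13 = 9.62
  Reflections 57 × 0.07 = 3.99
  Final exam 57 × 0.08 = 4.56
  Weekly reports 78.5 × 0.14 = 10.99
  Homework 91 × 0.21 = 19.11
  Written exam 78 × 0.22 = 17.16
  Peer review 51 × 0.15 = 7.65
Sum = 73.08
73.08 is ≥ 71 and < 91 → Meets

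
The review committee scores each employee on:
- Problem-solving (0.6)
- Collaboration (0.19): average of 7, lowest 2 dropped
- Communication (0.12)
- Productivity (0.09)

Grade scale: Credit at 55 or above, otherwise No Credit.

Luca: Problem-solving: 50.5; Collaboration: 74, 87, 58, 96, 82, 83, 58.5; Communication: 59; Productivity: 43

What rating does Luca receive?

Collaboration: drop 58, 58.5 → average of remaining 5 = 422/5 = 84.4
Weighted total:
  Problem-solving 50.5 × 0.6 = 30.3
  Collaboration 84.4 × 0.19 = 16.036
  Communication 59 × 0.12 = 7.08
  Productivity 43 × 0.09 = 3.87
Sum = 57.286
57.286 ≥ 55 → Credit

Credit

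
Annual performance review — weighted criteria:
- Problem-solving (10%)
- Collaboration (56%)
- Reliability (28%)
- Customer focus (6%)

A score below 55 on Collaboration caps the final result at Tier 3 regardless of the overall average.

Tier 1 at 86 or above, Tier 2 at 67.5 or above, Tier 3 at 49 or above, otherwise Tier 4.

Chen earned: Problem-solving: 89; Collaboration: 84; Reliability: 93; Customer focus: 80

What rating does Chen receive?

Tier 1

Collaboration score 84 ≥ 55: minimum met.
Weighted total:
  Problem-solving 89 × 0.1 = 8.9
  Collaboration 84 × 0.56 = 47.04
  Reliability 93 × 0.28 = 26.04
  Customer focus 80 × 0.06 = 4.8
Sum = 86.78
86.78 ≥ 86 → Tier 1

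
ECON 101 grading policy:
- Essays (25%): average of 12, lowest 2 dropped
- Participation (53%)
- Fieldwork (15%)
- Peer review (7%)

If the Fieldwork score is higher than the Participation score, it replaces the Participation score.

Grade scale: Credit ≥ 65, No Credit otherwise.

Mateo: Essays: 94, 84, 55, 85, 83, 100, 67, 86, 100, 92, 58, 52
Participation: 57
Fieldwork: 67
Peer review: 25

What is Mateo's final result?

Essays: drop 52, 55 → average of remaining 10 = 849/10 = 84.9
Fieldwork (67) > Participation (57), so Participation counts as 67.
Weighted total:
  Essays 84.9 × 0.25 = 21.225
  Participation 67 × 0.53 = 35.51
  Fieldwork 67 × 0.15 = 10.05
  Peer review 25 × 0.07 = 1.75
Sum = 68.535
68.535 ≥ 65 → Credit

Credit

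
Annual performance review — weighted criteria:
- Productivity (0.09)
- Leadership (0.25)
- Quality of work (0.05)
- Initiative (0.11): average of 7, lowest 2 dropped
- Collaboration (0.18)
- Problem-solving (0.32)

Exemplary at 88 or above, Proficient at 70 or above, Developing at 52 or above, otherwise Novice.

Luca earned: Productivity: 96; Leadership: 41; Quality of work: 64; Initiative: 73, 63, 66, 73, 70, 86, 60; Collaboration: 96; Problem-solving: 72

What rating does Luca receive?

Initiative: drop 60, 63 → average of remaining 5 = 368/5 = 73.6
Weighted total:
  Productivity 96 × 0.09 = 8.64
  Leadership 41 × 0.25 = 10.25
  Quality of work 64 × 0.05 = 3.2
  Initiative 73.6 × 0.11 = 8.096
  Collaboration 96 × 0.18 = 17.28
  Problem-solving 72 × 0.32 = 23.04
Sum = 70.506
70.506 is ≥ 70 and < 88 → Proficient

Proficient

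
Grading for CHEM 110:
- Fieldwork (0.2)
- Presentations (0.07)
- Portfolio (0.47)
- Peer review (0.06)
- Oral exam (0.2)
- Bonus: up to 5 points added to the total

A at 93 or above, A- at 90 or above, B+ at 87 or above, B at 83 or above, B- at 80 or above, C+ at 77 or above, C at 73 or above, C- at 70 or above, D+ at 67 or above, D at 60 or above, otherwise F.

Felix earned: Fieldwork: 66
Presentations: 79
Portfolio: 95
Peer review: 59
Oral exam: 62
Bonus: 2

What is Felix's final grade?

Weighted total:
  Fieldwork 66 × 0.2 = 13.2
  Presentations 79 × 0.07 = 5.53
  Portfolio 95 × 0.47 = 44.65
  Peer review 59 × 0.06 = 3.54
  Oral exam 62 × 0.2 = 12.4
Sum = 79.32
Bonus: 79.32 + 2 = 81.32
81.32 is ≥ 80 and < 83 → B-

B-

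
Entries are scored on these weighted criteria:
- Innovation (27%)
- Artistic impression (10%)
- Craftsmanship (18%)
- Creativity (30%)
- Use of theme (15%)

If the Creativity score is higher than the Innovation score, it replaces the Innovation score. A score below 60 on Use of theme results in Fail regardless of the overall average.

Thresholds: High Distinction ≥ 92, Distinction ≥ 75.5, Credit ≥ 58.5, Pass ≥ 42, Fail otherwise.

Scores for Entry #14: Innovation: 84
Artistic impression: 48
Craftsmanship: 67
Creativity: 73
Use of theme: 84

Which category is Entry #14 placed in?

Creativity (73) ≤ Innovation (84), so Innovation stays at 84.
Use of theme score 84 ≥ 60: minimum met.
Weighted total:
  Innovation 84 × 0.27 = 22.68
  Artistic impression 48 × 0.1 = 4.8
  Craftsmanship 67 × 0.18 = 12.06
  Creativity 73 × 0.3 = 21.9
  Use of theme 84 × 0.15 = 12.6
Sum = 74.04
74.04 is ≥ 58.5 and < 75.5 → Credit

Credit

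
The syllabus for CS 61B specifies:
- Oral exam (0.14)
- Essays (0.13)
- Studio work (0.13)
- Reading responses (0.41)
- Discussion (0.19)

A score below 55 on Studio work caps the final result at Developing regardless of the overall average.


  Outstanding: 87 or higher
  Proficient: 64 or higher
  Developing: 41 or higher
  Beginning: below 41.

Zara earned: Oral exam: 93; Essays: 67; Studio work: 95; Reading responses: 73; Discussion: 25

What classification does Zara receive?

Studio work score 95 ≥ 55: minimum met.
Weighted total:
  Oral exam 93 × 0.14 = 13.02
  Essays 67 × 0.13 = 8.71
  Studio work 95 × 0.13 = 12.35
  Reading responses 73 × 0.41 = 29.93
  Discussion 25 × 0.19 = 4.75
Sum = 68.76
68.76 is ≥ 64 and < 87 → Proficient

Proficient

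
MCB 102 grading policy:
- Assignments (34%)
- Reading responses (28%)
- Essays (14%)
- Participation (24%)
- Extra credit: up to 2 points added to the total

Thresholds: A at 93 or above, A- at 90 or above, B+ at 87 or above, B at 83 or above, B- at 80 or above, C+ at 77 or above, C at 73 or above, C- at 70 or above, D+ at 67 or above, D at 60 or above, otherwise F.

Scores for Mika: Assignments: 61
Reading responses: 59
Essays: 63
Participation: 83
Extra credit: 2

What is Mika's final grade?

D+

Weighted total:
  Assignments 61 × 0.34 = 20.74
  Reading responses 59 × 0.28 = 16.52
  Essays 63 × 0.14 = 8.82
  Participation 83 × 0.24 = 19.92
Sum = 66
Extra credit: 66 + 2 = 68
68 is ≥ 67 and < 70 → D+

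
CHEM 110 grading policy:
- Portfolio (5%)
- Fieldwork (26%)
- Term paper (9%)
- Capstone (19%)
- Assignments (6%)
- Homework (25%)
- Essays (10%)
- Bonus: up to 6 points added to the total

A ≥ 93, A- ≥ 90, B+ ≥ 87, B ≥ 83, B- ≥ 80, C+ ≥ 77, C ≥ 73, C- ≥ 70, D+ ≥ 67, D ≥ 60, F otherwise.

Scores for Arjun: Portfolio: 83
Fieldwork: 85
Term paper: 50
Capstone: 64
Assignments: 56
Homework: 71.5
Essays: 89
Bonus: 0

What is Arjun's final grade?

Weighted total:
  Portfolio 83 × 0.05 = 4.15
  Fieldwork 85 × 0.26 = 22.1
  Term paper 50 × 0.09 = 4.5
  Capstone 64 × 0.19 = 12.16
  Assignments 56 × 0.06 = 3.36
  Homework 71.5 × 0.25 = 17.875
  Essays 89 × 0.1 = 8.9
Sum = 73.045
Bonus: 73.045 + 0 = 73.045
73.045 is ≥ 73 and < 77 → C

C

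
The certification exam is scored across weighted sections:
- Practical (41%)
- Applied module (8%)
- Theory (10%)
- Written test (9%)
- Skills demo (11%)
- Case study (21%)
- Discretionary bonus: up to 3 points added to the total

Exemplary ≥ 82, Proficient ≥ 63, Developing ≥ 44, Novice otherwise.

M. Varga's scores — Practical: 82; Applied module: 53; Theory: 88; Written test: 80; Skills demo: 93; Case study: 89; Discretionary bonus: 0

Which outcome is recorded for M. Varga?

Weighted total:
  Practical 82 × 0.41 = 33.62
  Applied module 53 × 0.08 = 4.24
  Theory 88 × 0.1 = 8.8
  Written test 80 × 0.09 = 7.2
  Skills demo 93 × 0.11 = 10.23
  Case study 89 × 0.21 = 18.69
Sum = 82.78
Discretionary bonus: 82.78 + 0 = 82.78
82.78 ≥ 82 → Exemplary

Exemplary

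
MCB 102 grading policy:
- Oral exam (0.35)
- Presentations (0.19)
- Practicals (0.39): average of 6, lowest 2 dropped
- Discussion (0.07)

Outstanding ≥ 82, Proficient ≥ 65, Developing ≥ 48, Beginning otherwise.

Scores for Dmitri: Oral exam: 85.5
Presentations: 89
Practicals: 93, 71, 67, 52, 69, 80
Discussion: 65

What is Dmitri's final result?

Proficient

Practicals: drop 52, 67 → average of remaining 4 = 313/4 = 78.25
Weighted total:
  Oral exam 85.5 × 0.35 = 29.925
  Presentations 89 × 0.19 = 16.91
  Practicals 78.25 × 0.39 = 30.5175
  Discussion 65 × 0.07 = 4.55
Sum = 81.9025
81.9025 is ≥ 65 and < 82 → Proficient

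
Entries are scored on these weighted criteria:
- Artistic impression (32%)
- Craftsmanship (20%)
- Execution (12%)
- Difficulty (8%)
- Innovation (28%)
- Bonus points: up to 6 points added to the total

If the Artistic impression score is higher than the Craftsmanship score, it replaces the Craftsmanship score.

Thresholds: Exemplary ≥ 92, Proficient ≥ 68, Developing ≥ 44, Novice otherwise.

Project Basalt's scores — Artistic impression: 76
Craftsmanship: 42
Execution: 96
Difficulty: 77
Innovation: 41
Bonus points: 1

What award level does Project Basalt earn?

Artistic impression (76) > Craftsmanship (42), so Craftsmanship counts as 76.
Weighted total:
  Artistic impression 76 × 0.32 = 24.32
  Craftsmanship 76 × 0.2 = 15.2
  Execution 96 × 0.12 = 11.52
  Difficulty 77 × 0.08 = 6.16
  Innovation 41 × 0.28 = 11.48
Sum = 68.68
Bonus points: 68.68 + 1 = 69.68
69.68 is ≥ 68 and < 92 → Proficient

Proficient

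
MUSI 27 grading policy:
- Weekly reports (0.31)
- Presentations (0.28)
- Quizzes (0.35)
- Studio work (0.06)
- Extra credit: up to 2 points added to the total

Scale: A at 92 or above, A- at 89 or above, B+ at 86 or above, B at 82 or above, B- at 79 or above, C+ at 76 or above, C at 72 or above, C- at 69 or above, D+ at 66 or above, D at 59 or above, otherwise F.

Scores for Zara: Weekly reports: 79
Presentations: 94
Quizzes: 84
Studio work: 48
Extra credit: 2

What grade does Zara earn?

Weighted total:
  Weekly reports 79 × 0.31 = 24.49
  Presentations 94 × 0.28 = 26.32
  Quizzes 84 × 0.35 = 29.4
  Studio work 48 × 0.06 = 2.88
Sum = 83.09
Extra credit: 83.09 + 2 = 85.09
85.09 is ≥ 82 and < 86 → B

B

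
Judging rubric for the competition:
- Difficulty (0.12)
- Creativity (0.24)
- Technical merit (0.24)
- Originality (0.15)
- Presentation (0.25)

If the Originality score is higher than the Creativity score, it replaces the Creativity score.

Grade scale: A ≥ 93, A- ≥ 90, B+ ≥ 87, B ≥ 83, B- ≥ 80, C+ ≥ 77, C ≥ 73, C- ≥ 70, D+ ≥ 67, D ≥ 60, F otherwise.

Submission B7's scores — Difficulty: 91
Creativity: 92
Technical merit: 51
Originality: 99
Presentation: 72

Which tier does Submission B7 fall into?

C+

Originality (99) > Creativity (92), so Creativity counts as 99.
Weighted total:
  Difficulty 91 × 0.12 = 10.92
  Creativity 99 × 0.24 = 23.76
  Technical merit 51 × 0.24 = 12.24
  Originality 99 × 0.15 = 14.85
  Presentation 72 × 0.25 = 18
Sum = 79.77
79.77 is ≥ 77 and < 80 → C+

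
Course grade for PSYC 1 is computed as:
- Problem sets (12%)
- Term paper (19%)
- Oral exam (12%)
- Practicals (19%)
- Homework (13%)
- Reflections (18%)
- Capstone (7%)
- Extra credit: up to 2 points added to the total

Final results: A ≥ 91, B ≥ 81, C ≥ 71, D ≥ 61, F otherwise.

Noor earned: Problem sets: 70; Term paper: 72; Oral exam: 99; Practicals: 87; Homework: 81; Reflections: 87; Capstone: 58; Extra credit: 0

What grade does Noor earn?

C

Weighted total:
  Problem sets 70 × 0.12 = 8.4
  Term paper 72 × 0.19 = 13.68
  Oral exam 99 × 0.12 = 11.88
  Practicals 87 × 0.19 = 16.53
  Homework 81 × 0.13 = 10.53
  Reflections 87 × 0.18 = 15.66
  Capstone 58 × 0.07 = 4.06
Sum = 80.74
Extra credit: 80.74 + 0 = 80.74
80.74 is ≥ 71 and < 81 → C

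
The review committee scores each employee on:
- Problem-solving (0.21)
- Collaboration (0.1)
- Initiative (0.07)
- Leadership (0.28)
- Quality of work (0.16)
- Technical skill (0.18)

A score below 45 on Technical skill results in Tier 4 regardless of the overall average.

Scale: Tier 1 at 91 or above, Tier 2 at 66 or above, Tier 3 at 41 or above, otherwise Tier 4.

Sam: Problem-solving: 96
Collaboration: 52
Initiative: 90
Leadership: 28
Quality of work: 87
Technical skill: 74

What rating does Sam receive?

Technical skill score 74 ≥ 45: minimum met.
Weighted total:
  Problem-solving 96 × 0.21 = 20.16
  Collaboration 52 × 0.1 = 5.2
  Initiative 90 × 0.07 = 6.3
  Leadership 28 × 0.28 = 7.84
  Quality of work 87 × 0.16 = 13.92
  Technical skill 74 × 0.18 = 13.32
Sum = 66.74
66.74 is ≥ 66 and < 91 → Tier 2

Tier 2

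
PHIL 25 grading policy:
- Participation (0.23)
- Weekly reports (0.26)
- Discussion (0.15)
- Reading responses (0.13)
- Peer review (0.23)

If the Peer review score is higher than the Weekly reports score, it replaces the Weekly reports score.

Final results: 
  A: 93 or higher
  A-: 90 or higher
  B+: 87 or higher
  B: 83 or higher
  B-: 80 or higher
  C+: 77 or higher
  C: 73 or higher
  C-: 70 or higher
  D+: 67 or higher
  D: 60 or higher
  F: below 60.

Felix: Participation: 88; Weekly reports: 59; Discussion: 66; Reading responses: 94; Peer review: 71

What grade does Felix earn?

Peer review (71) > Weekly reports (59), so Weekly reports counts as 71.
Weighted total:
  Participation 88 × 0.23 = 20.24
  Weekly reports 71 × 0.26 = 18.46
  Discussion 66 × 0.15 = 9.9
  Reading responses 94 × 0.13 = 12.22
  Peer review 71 × 0.23 = 16.33
Sum = 77.15
77.15 is ≥ 77 and < 80 → C+

C+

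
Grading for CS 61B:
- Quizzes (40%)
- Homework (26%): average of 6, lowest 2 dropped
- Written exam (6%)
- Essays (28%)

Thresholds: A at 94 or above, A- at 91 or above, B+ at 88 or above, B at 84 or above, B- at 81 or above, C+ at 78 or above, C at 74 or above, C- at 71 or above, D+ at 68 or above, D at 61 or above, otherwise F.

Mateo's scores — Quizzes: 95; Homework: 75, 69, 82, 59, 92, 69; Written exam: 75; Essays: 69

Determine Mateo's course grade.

B-

Homework: drop 59, 69 → average of remaining 4 = 318/4 = 79.5
Weighted total:
  Quizzes 95 × 0.4 = 38
  Homework 79.5 × 0.26 = 20.67
  Written exam 75 × 0.06 = 4.5
  Essays 69 × 0.28 = 19.32
Sum = 82.49
82.49 is ≥ 81 and < 84 → B-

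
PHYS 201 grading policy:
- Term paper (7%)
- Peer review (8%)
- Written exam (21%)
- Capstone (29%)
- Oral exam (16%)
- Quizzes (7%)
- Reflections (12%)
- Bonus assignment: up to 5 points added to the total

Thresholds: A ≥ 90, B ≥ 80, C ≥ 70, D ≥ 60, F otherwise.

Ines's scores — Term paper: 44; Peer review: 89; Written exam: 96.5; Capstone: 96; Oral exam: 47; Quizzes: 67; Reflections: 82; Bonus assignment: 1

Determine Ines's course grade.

Weighted total:
  Term paper 44 × 0.07 = 3.08
  Peer review 89 × 0.08 = 7.12
  Written exam 96.5 × 0.21 = 20.265
  Capstone 96 × 0.29 = 27.84
  Oral exam 47 × 0.16 = 7.52
  Quizzes 67 × 0.07 = 4.69
  Reflections 82 × 0.12 = 9.84
Sum = 80.355
Bonus assignment: 80.355 + 1 = 81.355
81.355 is ≥ 80 and < 90 → B

B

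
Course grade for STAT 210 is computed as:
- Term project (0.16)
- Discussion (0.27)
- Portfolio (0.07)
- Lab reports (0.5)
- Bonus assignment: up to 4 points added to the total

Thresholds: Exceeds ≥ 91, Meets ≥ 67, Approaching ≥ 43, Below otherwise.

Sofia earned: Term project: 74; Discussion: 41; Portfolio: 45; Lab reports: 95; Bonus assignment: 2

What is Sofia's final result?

Weighted total:
  Term project 74 × 0.16 = 11.84
  Discussion 41 × 0.27 = 11.07
  Portfolio 45 × 0.07 = 3.15
  Lab reports 95 × 0.5 = 47.5
Sum = 73.56
Bonus assignment: 73.56 + 2 = 75.56
75.56 is ≥ 67 and < 91 → Meets

Meets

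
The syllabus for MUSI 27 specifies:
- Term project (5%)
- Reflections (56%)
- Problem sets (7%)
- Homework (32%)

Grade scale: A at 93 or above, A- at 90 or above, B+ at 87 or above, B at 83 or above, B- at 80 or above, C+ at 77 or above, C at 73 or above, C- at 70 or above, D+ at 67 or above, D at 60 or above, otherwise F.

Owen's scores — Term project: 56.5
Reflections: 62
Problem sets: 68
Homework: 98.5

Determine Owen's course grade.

C

Weighted total:
  Term project 56.5 × 0.05 = 2.825
  Reflections 62 × 0.56 = 34.72
  Problem sets 68 × 0.07 = 4.76
  Homework 98.5 × 0.32 = 31.52
Sum = 73.825
73.825 is ≥ 73 and < 77 → C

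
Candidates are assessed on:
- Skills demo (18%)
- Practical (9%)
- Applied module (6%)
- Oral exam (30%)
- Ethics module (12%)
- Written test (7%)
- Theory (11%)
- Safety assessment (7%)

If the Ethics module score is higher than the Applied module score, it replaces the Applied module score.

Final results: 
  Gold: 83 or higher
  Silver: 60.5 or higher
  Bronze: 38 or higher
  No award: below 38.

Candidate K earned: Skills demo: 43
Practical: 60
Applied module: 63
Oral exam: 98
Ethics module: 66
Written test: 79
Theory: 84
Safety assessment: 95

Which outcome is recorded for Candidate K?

Ethics module (66) > Applied module (63), so Applied module counts as 66.
Weighted total:
  Skills demo 43 × 0.18 = 7.74
  Practical 60 × 0.09 = 5.4
  Applied module 66 × 0.06 = 3.96
  Oral exam 98 × 0.3 = 29.4
  Ethics module 66 × 0.12 = 7.92
  Written test 79 × 0.07 = 5.53
  Theory 84 × 0.11 = 9.24
  Safety assessment 95 × 0.07 = 6.65
Sum = 75.84
75.84 is ≥ 60.5 and < 83 → Silver

Silver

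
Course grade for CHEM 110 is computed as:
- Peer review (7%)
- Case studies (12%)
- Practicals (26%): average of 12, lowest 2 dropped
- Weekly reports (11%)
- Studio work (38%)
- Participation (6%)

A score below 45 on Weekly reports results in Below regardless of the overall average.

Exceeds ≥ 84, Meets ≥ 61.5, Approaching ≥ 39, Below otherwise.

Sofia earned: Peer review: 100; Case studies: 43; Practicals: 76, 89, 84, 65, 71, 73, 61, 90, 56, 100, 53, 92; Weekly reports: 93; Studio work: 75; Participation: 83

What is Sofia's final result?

Meets

Practicals: drop 53, 56 → average of remaining 10 = 801/10 = 80.1
Weekly reports score 93 ≥ 45: minimum met.
Weighted total:
  Peer review 100 × 0.07 = 7
  Case studies 43 × 0.12 = 5.16
  Practicals 80.1 × 0.26 = 20.826
  Weekly reports 93 × 0.11 = 10.23
  Studio work 75 × 0.38 = 28.5
  Participation 83 × 0.06 = 4.98
Sum = 76.696
76.696 is ≥ 61.5 and < 84 → Meets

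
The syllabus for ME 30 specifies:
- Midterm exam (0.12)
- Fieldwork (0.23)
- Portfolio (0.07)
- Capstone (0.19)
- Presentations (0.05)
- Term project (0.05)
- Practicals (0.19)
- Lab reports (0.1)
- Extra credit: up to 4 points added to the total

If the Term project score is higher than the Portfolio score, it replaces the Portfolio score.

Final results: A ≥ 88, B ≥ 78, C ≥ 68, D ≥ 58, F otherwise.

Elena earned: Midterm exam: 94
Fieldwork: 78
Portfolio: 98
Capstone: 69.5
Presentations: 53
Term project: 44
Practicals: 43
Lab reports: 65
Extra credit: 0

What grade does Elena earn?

Term project (44) ≤ Portfolio (98), so Portfolio stays at 98.
Weighted total:
  Midterm exam 94 × 0.12 = 11.28
  Fieldwork 78 × 0.23 = 17.94
  Portfolio 98 × 0.07 = 6.86
  Capstone 69.5 × 0.19 = 13.205
  Presentations 53 × 0.05 = 2.65
  Term project 44 × 0.05 = 2.2
  Practicals 43 × 0.19 = 8.17
  Lab reports 65 × 0.1 = 6.5
Sum = 68.805
Extra credit: 68.805 + 0 = 68.805
68.805 is ≥ 68 and < 78 → C

C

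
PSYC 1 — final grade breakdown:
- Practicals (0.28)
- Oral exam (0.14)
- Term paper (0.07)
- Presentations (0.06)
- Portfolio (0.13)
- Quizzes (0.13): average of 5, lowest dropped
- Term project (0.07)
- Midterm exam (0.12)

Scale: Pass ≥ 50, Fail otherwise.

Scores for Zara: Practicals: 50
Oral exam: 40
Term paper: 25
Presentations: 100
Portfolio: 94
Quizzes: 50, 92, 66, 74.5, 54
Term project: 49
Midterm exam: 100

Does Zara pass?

Quizzes: drop 50 → average of remaining 4 = 286.5/4 = 71.625
Weighted total:
  Practicals 50 × 0.28 = 14
  Oral exam 40 × 0.14 = 5.6
  Term paper 25 × 0.07 = 1.75
  Presentations 100 × 0.06 = 6
  Portfolio 94 × 0.13 = 12.22
  Quizzes 71.625 × 0.13 = 9.31125
  Term project 49 × 0.07 = 3.43
  Midterm exam 100 × 0.12 = 12
Sum = 64.31125
64.31125 ≥ 50 → Pass

Pass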